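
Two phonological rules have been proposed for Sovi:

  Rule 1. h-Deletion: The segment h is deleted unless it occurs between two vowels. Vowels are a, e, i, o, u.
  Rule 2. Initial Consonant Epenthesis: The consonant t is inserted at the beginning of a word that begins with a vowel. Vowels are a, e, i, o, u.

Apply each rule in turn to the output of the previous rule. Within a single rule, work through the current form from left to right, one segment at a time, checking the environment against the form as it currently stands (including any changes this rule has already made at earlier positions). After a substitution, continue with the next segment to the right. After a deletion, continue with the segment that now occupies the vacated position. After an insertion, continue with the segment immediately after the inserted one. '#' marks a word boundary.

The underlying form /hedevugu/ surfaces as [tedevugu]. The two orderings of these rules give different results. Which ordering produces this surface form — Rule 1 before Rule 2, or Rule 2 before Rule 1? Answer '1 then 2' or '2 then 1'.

Order 1 then 2:
  1 h-Deletion: [hedevugu] → [edevugu]
  2 Initial Consonant Epenthesis: [edevugu] → [tedevugu]
  result: [tedevugu]
Order 2 then 1:
  2 Initial Consonant Epenthesis: no change — [hedevugu]
  1 h-Deletion: [hedevugu] → [edevugu]
  result: [edevugu]

1 then 2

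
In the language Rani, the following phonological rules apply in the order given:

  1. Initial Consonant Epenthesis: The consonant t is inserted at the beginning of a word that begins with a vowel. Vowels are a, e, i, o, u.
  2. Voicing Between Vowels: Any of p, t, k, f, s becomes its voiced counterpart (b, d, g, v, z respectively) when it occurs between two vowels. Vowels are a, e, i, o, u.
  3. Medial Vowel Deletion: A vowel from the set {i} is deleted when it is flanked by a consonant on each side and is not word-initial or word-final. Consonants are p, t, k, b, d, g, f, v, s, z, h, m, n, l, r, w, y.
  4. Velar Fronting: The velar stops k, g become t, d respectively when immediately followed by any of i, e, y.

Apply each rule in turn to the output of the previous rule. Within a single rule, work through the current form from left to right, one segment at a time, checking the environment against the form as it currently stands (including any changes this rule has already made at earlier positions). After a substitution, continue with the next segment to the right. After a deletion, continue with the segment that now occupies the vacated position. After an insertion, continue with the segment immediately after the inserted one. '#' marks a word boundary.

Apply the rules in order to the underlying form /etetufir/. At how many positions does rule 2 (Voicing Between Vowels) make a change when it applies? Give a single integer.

1 Initial Consonant Epenthesis: [etetufir] → [tetetufir]
2 Voicing Between Vowels: [tetetufir] → [tededuvir]
3 Medial Vowel Deletion: [tededuvir] → [tededuvr]
4 Velar Fronting: no change — [tededuvr]
Rule 2 changed 3 position(s).

3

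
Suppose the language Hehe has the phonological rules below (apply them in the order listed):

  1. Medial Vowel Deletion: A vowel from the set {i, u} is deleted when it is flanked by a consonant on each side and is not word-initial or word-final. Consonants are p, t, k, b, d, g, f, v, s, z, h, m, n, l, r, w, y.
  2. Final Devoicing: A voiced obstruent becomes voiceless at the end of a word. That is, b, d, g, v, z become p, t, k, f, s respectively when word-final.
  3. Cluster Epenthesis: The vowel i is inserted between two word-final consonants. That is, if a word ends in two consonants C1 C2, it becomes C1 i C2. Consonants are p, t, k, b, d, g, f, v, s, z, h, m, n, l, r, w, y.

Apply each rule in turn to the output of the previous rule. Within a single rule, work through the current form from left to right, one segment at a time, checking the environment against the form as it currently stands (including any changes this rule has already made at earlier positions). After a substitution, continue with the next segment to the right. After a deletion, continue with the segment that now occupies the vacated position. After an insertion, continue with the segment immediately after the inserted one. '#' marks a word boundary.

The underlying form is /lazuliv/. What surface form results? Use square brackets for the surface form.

[lazlif]

1 Medial Vowel Deletion: [lazuliv] → [lazlv]
2 Final Devoicing: [lazlv] → [lazlf]
3 Cluster Epenthesis: [lazlf] → [lazlif]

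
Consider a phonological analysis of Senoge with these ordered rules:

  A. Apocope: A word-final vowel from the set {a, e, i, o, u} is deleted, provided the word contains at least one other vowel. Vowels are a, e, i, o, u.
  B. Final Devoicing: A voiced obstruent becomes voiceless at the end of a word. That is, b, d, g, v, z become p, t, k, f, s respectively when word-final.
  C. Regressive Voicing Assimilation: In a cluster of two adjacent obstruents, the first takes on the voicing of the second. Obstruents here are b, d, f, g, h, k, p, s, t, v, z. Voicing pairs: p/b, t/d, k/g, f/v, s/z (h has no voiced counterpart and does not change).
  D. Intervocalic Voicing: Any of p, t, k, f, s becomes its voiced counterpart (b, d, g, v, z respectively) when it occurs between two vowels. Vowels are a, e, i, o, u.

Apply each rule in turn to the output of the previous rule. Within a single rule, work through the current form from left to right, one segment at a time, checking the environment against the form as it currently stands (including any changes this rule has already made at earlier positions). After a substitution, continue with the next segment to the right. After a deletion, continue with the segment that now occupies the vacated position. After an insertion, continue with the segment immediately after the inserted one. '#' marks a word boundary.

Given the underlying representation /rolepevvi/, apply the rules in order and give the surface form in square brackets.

A Apocope: [rolepevvi] → [rolepevv]
B Final Devoicing: [rolepevv] → [rolepevf]
C Regressive Voicing Assimilation: [rolepevf] → [rolepeff]
D Intervocalic Voicing: [rolepeff] → [rolebeff]

[rolebeff]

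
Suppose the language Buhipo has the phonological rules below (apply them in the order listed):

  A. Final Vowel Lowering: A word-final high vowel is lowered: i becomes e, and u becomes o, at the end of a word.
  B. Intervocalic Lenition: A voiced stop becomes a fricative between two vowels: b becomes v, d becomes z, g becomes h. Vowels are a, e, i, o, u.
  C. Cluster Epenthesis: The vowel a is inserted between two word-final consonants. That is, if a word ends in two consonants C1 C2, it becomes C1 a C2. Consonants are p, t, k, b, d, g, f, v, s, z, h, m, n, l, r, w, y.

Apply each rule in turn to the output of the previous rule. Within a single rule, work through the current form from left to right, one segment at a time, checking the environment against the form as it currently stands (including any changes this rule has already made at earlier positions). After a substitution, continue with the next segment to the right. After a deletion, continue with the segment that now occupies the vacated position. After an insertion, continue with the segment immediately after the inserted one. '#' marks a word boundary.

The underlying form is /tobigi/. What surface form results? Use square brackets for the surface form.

A Final Vowel Lowering: [tobigi] → [tobige]
B Intervocalic Lenition: [tobige] → [tovihe]
C Cluster Epenthesis: no change — [tovihe]

[tovihe]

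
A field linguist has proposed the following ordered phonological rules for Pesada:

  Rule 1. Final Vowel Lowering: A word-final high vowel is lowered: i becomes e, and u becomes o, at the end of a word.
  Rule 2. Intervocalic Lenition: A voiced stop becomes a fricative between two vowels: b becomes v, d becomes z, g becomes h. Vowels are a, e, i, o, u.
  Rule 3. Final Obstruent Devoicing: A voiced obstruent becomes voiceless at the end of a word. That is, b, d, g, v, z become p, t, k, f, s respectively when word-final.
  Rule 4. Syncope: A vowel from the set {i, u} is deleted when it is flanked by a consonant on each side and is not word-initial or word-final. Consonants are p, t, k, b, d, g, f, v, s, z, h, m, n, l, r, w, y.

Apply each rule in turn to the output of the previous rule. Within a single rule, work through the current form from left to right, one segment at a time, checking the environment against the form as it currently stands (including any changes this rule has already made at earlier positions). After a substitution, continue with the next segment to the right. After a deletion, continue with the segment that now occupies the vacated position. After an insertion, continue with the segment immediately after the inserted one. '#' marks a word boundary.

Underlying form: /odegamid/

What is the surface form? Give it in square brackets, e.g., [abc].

[ozehamt]

Rule 1 Final Vowel Lowering: no change — [odegamid]
Rule 2 Intervocalic Lenition: [odegamid] → [ozehamid]
Rule 3 Final Obstruent Devoicing: [ozehamid] → [ozehamit]
Rule 4 Syncope: [ozehamit] → [ozehamt]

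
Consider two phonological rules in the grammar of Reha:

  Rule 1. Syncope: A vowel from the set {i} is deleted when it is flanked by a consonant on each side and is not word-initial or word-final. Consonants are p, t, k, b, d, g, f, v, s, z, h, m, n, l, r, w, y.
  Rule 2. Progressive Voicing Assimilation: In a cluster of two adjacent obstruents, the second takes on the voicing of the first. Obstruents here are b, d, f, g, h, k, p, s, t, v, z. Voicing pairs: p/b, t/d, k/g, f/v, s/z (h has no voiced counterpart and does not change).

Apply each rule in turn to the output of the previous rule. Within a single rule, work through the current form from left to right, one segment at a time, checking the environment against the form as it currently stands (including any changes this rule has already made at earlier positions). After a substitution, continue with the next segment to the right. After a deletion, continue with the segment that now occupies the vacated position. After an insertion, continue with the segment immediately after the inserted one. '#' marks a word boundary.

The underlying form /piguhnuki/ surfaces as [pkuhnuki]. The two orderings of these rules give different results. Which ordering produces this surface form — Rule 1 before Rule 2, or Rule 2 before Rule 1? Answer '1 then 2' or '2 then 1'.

1 then 2

Order 1 then 2:
  1 Syncope: [piguhnuki] → [pguhnuki]
  2 Progressive Voicing Assimilation: [pguhnuki] → [pkuhnuki]
  result: [pkuhnuki]
Order 2 then 1:
  2 Progressive Voicing Assimilation: no change — [piguhnuki]
  1 Syncope: [piguhnuki] → [pguhnuki]
  result: [pguhnuki]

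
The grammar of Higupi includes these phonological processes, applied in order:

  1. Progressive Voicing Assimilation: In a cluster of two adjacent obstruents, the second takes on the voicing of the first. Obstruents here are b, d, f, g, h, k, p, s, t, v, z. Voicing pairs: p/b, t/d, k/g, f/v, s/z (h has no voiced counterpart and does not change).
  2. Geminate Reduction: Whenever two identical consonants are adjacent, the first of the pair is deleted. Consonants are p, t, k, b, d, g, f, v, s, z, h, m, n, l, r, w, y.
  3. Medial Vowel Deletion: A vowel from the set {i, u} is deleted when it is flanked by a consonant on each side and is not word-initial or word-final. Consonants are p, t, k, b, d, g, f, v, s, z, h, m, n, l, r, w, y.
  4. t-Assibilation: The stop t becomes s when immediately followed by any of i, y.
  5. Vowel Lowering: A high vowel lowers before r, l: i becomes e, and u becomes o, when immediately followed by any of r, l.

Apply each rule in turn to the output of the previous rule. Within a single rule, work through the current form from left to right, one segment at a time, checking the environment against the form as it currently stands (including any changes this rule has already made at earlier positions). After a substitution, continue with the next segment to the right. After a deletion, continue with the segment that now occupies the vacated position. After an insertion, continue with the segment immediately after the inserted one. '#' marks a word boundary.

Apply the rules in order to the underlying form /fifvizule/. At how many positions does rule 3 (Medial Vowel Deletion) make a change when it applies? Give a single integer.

1 Progressive Voicing Assimilation: [fifvizule] → [fiffizule]
2 Geminate Reduction: [fiffizule] → [fifizule]
3 Medial Vowel Deletion: [fifizule] → [ffzle]
4 t-Assibilation: no change — [ffzle]
5 Vowel Lowering: no change — [ffzle]
Rule 3 changed 3 position(s).

3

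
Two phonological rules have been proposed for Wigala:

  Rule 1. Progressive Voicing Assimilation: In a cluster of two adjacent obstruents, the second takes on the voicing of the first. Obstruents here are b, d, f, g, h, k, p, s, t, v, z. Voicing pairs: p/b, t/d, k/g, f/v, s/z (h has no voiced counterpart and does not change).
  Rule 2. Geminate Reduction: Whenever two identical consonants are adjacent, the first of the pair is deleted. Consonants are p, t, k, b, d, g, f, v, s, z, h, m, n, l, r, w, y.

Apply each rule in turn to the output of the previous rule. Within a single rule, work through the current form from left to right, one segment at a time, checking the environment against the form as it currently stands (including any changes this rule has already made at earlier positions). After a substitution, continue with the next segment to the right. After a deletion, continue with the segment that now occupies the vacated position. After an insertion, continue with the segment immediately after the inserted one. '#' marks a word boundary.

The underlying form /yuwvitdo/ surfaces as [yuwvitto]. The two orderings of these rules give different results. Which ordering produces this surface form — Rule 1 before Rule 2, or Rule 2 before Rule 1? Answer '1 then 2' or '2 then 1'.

2 then 1

Order 1 then 2:
  1 Progressive Voicing Assimilation: [yuwvitdo] → [yuwvitto]
  2 Geminate Reduction: [yuwvitto] → [yuwvito]
  result: [yuwvito]
Order 2 then 1:
  2 Geminate Reduction: no change — [yuwvitdo]
  1 Progressive Voicing Assimilation: [yuwvitdo] → [yuwvitto]
  result: [yuwvitto]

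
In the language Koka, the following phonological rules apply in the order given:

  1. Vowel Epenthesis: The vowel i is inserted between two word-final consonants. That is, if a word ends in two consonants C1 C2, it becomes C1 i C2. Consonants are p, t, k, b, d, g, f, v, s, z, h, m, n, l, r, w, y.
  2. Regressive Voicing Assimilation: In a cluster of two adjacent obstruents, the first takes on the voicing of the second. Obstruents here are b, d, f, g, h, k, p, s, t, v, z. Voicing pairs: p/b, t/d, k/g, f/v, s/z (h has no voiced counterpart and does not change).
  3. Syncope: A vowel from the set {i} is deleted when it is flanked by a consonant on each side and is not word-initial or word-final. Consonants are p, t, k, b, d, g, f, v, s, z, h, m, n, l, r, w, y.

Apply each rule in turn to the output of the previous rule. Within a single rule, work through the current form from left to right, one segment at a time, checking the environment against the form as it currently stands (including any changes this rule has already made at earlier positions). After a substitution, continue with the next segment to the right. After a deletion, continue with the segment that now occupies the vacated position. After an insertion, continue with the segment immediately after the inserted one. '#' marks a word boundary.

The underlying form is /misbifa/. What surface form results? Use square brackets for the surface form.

[mzbfa]

1 Vowel Epenthesis: no change — [misbifa]
2 Regressive Voicing Assimilation: [misbifa] → [mizbifa]
3 Syncope: [mizbifa] → [mzbfa]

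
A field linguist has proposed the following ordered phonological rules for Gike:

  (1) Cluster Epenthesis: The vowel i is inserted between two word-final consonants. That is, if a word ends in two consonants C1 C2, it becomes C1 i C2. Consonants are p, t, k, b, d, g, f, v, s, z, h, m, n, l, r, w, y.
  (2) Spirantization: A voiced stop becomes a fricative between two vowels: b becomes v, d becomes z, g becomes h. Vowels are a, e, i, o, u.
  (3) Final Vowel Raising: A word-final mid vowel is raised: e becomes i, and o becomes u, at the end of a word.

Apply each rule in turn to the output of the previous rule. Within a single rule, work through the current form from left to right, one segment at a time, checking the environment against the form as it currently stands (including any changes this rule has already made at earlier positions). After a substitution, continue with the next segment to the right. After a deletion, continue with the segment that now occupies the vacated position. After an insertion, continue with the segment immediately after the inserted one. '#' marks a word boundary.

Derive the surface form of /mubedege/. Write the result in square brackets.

(1) Cluster Epenthesis: no change — [mubedege]
(2) Spirantization: [mubedege] → [muvezehe]
(3) Final Vowel Raising: [muvezehe] → [muvezehi]

[muvezehi]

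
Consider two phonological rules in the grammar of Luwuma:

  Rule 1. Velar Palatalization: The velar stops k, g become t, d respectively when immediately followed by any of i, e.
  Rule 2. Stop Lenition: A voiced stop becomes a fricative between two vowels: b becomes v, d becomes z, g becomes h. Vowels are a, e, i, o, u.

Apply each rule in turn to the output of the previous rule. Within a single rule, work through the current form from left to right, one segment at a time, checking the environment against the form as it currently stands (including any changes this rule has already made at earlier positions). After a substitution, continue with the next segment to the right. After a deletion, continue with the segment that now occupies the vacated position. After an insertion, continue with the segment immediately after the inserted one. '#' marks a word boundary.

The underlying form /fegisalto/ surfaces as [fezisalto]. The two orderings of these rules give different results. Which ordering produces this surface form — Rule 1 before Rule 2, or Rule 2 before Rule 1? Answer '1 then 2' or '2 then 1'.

1 then 2

Order 1 then 2:
  1 Velar Palatalization: [fegisalto] → [fedisalto]
  2 Stop Lenition: [fedisalto] → [fezisalto]
  result: [fezisalto]
Order 2 then 1:
  2 Stop Lenition: [fegisalto] → [fehisalto]
  1 Velar Palatalization: no change — [fehisalto]
  result: [fehisalto]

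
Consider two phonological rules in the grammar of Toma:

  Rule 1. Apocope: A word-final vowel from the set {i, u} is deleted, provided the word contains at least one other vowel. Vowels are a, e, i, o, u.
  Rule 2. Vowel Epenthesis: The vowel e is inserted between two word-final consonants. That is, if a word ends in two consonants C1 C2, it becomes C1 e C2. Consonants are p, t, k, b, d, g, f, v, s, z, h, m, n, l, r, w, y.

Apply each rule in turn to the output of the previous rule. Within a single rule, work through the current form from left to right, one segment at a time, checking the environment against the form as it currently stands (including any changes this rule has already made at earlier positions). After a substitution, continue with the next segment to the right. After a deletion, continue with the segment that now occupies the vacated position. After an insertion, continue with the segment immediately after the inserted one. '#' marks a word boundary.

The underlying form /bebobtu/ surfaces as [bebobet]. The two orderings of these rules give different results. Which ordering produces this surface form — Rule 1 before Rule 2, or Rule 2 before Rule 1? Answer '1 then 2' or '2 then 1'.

1 then 2

Order 1 then 2:
  1 Apocope: [bebobtu] → [bebobt]
  2 Vowel Epenthesis: [bebobt] → [bebobet]
  result: [bebobet]
Order 2 then 1:
  2 Vowel Epenthesis: no change — [bebobtu]
  1 Apocope: [bebobtu] → [bebobt]
  result: [bebobt]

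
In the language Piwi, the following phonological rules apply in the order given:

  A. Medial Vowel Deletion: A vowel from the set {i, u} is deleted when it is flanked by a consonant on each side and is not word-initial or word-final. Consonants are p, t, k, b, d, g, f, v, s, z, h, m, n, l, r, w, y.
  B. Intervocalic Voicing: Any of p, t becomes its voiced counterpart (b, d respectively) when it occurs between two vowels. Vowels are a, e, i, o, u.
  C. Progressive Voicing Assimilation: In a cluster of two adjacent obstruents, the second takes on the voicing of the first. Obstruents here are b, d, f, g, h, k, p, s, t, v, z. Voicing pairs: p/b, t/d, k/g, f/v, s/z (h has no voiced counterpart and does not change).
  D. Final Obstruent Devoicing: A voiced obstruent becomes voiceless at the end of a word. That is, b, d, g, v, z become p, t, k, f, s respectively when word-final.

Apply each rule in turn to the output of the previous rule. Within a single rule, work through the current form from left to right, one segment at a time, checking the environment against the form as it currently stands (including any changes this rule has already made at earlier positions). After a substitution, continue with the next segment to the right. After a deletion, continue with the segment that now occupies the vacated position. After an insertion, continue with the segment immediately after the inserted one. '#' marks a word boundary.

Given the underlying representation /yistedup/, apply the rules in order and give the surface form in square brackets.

[ystedp]

A Medial Vowel Deletion: [yistedup] → [ystedp]
B Intervocalic Voicing: no change — [ystedp]
C Progressive Voicing Assimilation: [ystedp] → [ystedb]
D Final Obstruent Devoicing: [ystedb] → [ystedp]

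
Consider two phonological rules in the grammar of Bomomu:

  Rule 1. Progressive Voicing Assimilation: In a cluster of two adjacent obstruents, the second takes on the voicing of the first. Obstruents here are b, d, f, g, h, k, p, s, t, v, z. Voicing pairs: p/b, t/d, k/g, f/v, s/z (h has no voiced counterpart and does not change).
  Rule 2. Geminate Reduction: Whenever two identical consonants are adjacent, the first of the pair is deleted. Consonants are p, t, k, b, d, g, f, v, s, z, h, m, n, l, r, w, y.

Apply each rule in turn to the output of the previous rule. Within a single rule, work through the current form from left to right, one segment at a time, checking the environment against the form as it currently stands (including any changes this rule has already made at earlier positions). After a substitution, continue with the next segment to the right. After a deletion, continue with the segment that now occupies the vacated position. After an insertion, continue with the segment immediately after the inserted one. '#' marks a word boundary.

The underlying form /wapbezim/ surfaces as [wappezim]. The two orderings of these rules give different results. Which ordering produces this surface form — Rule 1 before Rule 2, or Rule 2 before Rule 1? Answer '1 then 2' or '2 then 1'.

Order 1 then 2:
  1 Progressive Voicing Assimilation: [wapbezim] → [wappezim]
  2 Geminate Reduction: [wappezim] → [wapezim]
  result: [wapezim]
Order 2 then 1:
  2 Geminate Reduction: no change — [wapbezim]
  1 Progressive Voicing Assimilation: [wapbezim] → [wappezim]
  result: [wappezim]

2 then 1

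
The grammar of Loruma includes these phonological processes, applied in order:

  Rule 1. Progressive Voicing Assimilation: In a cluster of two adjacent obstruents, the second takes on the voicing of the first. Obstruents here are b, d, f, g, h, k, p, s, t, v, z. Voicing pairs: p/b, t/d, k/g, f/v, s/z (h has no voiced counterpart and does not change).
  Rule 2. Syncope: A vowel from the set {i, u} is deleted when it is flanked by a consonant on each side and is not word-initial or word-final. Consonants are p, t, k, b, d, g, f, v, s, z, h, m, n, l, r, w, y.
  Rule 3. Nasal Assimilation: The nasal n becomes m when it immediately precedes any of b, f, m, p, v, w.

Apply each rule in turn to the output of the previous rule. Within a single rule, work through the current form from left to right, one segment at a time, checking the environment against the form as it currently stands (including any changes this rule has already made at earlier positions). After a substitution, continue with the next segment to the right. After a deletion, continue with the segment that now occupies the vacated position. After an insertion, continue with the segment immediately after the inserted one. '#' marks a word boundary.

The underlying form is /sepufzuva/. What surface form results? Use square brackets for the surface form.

Rule 1 Progressive Voicing Assimilation: [sepufzuva] → [sepufsuva]
Rule 2 Syncope: [sepufsuva] → [sepfsva]
Rule 3 Nasal Assimilation: no change — [sepfsva]

[sepfsva]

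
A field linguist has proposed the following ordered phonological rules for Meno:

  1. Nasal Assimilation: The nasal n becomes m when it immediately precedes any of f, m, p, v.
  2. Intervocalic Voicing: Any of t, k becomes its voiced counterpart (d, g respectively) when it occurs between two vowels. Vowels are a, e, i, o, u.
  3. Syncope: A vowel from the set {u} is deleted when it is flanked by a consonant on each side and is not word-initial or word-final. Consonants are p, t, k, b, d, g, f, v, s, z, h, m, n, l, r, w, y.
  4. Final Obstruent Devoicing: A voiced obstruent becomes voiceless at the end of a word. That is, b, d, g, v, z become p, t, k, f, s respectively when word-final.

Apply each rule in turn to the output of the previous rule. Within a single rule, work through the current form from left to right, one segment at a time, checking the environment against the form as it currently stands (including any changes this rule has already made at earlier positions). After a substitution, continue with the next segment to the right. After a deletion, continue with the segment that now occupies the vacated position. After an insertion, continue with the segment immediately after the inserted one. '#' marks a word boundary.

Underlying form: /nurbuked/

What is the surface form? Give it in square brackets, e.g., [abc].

1 Nasal Assimilation: no change — [nurbuked]
2 Intervocalic Voicing: [nurbuked] → [nurbuged]
3 Syncope: [nurbuged] → [nrbged]
4 Final Obstruent Devoicing: [nrbged] → [nrbget]

[nrbget]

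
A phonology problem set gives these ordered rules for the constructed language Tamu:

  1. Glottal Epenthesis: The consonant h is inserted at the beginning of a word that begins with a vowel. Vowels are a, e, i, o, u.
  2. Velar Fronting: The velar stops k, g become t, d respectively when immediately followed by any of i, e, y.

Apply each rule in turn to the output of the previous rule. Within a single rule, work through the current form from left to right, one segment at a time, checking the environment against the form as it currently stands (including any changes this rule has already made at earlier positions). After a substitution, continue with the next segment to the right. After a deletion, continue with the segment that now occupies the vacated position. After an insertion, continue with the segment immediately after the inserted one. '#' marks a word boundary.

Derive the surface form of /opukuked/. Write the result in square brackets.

1 Glottal Epenthesis: [opukuked] → [hopukuked]
2 Velar Fronting: [hopukuked] → [hopukuted]

[hopukuted]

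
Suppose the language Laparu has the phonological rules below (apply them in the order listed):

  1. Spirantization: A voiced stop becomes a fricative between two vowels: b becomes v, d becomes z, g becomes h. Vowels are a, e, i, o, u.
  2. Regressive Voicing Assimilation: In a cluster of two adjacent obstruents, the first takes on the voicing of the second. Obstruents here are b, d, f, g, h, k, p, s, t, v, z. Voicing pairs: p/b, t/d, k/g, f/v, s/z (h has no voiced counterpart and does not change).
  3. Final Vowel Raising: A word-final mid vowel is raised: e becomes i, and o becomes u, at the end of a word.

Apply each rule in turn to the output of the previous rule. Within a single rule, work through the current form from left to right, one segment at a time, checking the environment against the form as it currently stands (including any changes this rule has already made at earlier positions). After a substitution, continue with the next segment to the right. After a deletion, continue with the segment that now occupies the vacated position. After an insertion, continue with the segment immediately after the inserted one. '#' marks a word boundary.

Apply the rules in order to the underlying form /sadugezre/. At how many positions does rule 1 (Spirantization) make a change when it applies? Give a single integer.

2

1 Spirantization: [sadugezre] → [sazuhezre]
2 Regressive Voicing Assimilation: no change — [sazuhezre]
3 Final Vowel Raising: [sazuhezre] → [sazuhezri]
Rule 1 changed 2 position(s).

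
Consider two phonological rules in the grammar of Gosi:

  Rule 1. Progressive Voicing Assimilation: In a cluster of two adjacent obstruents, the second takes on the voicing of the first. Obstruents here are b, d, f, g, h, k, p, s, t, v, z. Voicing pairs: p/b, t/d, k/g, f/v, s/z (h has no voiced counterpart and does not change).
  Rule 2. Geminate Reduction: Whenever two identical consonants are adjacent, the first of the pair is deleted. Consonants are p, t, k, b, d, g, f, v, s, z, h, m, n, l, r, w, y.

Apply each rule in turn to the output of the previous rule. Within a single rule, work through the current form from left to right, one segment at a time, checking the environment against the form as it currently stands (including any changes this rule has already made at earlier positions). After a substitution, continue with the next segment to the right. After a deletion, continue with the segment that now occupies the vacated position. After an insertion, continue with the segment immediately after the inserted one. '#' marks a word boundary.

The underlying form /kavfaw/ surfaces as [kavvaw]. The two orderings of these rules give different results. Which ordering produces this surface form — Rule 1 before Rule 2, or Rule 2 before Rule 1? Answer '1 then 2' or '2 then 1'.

Order 1 then 2:
  1 Progressive Voicing Assimilation: [kavfaw] → [kavvaw]
  2 Geminate Reduction: [kavvaw] → [kavaw]
  result: [kavaw]
Order 2 then 1:
  2 Geminate Reduction: no change — [kavfaw]
  1 Progressive Voicing Assimilation: [kavfaw] → [kavvaw]
  result: [kavvaw]

2 then 1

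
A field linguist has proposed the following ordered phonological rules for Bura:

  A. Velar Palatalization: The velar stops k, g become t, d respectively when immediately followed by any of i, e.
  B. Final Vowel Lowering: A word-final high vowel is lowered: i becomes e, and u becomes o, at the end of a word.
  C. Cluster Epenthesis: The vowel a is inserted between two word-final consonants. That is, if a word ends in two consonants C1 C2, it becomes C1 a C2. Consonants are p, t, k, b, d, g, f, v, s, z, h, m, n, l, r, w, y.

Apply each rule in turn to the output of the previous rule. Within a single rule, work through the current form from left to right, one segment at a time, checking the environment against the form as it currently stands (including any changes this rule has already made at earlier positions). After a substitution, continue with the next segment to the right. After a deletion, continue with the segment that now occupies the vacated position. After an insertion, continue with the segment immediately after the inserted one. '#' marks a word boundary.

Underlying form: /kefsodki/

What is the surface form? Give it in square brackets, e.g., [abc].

A Velar Palatalization: [kefsodki] → [tefsodti]
B Final Vowel Lowering: [tefsodti] → [tefsodte]
C Cluster Epenthesis: no change — [tefsodte]

[tefsodte]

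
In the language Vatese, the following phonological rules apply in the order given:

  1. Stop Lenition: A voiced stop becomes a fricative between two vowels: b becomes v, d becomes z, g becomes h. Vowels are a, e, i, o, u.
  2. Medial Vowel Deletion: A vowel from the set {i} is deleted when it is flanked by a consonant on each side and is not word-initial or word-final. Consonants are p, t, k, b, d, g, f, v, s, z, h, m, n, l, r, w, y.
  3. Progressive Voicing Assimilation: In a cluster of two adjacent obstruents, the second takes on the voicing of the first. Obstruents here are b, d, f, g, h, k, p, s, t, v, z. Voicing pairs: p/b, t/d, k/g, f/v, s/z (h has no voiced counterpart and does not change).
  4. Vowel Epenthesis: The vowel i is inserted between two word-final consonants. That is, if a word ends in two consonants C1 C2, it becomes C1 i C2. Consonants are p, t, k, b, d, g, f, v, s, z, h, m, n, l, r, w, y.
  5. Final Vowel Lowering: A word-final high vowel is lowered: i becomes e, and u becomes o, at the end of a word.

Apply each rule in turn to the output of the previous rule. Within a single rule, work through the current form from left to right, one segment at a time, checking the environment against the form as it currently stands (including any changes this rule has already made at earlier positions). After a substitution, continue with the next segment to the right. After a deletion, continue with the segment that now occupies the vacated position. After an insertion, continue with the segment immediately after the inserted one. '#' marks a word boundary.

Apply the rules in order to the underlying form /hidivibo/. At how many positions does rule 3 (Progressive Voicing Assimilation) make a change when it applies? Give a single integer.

3

1 Stop Lenition: [hidivibo] → [hizivivo]
2 Medial Vowel Deletion: [hizivivo] → [hzvvo]
3 Progressive Voicing Assimilation: [hzvvo] → [hsffo]
4 Vowel Epenthesis: no change — [hsffo]
5 Final Vowel Lowering: no change — [hsffo]
Rule 3 changed 3 position(s).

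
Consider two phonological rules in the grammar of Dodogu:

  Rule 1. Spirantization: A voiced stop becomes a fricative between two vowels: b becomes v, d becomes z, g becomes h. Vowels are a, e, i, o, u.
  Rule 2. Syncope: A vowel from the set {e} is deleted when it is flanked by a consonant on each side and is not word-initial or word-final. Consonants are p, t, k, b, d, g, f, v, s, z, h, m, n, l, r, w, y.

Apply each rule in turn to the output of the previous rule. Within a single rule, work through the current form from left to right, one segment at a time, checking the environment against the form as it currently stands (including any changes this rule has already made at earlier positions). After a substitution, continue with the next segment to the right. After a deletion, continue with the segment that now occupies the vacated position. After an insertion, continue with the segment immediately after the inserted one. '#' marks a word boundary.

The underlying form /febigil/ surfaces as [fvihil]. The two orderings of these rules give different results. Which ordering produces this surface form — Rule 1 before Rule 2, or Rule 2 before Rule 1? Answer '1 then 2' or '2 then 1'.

Order 1 then 2:
  1 Spirantization: [febigil] → [fevihil]
  2 Syncope: [fevihil] → [fvihil]
  result: [fvihil]
Order 2 then 1:
  2 Syncope: [febigil] → [fbigil]
  1 Spirantization: [fbigil] → [fbihil]
  result: [fbihil]

1 then 2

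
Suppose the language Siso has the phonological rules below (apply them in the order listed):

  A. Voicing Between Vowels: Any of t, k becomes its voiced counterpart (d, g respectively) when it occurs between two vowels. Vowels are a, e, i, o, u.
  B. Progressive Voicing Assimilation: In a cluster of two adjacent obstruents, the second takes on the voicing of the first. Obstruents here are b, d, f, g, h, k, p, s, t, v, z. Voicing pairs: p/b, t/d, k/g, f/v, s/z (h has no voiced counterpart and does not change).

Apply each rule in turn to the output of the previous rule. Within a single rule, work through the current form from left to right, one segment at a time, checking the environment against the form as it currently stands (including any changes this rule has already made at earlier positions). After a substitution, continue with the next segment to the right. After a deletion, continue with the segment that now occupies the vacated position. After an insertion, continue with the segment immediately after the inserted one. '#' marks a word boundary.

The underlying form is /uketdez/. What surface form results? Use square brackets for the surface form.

[ugettez]

A Voicing Between Vowels: [uketdez] → [ugetdez]
B Progressive Voicing Assimilation: [ugetdez] → [ugettez]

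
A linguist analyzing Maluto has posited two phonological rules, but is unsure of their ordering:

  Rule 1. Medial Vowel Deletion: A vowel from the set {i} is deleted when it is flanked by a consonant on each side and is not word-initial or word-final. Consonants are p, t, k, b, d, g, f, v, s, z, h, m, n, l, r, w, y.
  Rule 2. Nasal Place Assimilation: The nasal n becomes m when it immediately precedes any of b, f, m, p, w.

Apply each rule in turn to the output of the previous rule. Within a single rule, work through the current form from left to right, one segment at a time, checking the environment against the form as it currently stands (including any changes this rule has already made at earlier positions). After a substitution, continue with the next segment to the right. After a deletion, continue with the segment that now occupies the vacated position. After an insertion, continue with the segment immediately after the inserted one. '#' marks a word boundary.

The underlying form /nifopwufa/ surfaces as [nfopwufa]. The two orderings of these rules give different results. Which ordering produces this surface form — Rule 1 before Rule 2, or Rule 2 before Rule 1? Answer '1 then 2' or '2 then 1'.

Order 1 then 2:
  1 Medial Vowel Deletion: [nifopwufa] → [nfopwufa]
  2 Nasal Place Assimilation: [nfopwufa] → [mfopwufa]
  result: [mfopwufa]
Order 2 then 1:
  2 Nasal Place Assimilation: no change — [nifopwufa]
  1 Medial Vowel Deletion: [nifopwufa] → [nfopwufa]
  result: [nfopwufa]

2 then 1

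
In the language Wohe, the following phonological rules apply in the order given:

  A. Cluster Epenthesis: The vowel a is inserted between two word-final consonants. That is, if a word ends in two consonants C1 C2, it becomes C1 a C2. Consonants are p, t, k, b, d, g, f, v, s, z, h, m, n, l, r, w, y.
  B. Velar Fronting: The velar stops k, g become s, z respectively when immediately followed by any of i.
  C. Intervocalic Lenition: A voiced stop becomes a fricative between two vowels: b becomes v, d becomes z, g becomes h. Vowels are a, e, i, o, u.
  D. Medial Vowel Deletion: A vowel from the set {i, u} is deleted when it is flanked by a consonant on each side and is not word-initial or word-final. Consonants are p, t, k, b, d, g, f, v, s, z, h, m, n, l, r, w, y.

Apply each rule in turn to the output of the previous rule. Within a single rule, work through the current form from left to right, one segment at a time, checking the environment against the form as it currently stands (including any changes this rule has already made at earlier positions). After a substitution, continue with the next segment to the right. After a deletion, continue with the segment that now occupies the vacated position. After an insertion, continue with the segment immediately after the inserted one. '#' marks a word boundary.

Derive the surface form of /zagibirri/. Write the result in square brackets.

A Cluster Epenthesis: no change — [zagibirri]
B Velar Fronting: [zagibirri] → [zazibirri]
C Intervocalic Lenition: [zazibirri] → [zazivirri]
D Medial Vowel Deletion: [zazivirri] → [zazvrri]

[zazvrri]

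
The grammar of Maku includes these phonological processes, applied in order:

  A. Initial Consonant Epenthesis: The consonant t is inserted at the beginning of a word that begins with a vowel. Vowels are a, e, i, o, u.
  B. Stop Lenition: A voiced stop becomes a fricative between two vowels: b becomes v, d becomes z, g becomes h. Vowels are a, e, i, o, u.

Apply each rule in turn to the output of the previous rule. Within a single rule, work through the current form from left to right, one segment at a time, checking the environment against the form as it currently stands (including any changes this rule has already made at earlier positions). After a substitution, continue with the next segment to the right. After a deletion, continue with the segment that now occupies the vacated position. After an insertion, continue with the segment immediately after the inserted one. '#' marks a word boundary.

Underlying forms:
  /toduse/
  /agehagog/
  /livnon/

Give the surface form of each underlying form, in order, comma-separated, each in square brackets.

[tozuse], [tahehahog], [livnon]

/toduse/:
  A Initial Consonant Epenthesis: no change — [toduse]
  B Stop Lenition: [toduse] → [tozuse]
/agehagog/:
  A Initial Consonant Epenthesis: [agehagog] → [tagehagog]
  B Stop Lenition: [tagehagog] → [tahehahog]
/livnon/:
  A Initial Consonant Epenthesis: no change — [livnon]
  B Stop Lenition: no change — [livnon]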